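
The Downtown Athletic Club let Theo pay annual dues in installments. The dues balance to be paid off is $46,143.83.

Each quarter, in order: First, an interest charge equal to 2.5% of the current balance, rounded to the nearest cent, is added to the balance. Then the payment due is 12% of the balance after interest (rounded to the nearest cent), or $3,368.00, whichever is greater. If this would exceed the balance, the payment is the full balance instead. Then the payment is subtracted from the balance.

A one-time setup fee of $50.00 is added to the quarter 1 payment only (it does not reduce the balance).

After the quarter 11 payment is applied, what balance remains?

# | Opening | Interest | Payment | Fee | End bal
1 | $46,143.83 | $1,153.60 | $5,675.69 | $50.00 | $41,621.74
2 | $41,621.74 | $1,040.54 | $5,119.47 | — | $37,542.81
3 | $37,542.81 | $938.57 | $4,617.77 | — | $33,863.61
4 | $33,863.61 | $846.59 | $4,165.22 | — | $30,544.98
5 | $30,544.98 | $763.62 | $3,757.03 | — | $27,551.57
6 | $27,551.57 | $688.79 | $3,388.84 | — | $24,851.52
7 | $24,851.52 | $621.29 | $3,368.00 | — | $22,104.81
8 | $22,104.81 | $552.62 | $3,368.00 | — | $19,289.43
9 | $19,289.43 | $482.24 | $3,368.00 | — | $16,403.67
10 | $16,403.67 | $410.09 | $3,368.00 | — | $13,445.76
11 | $13,445.76 | $336.14 | $3,368.00 | — | $10,413.90

$10,413.90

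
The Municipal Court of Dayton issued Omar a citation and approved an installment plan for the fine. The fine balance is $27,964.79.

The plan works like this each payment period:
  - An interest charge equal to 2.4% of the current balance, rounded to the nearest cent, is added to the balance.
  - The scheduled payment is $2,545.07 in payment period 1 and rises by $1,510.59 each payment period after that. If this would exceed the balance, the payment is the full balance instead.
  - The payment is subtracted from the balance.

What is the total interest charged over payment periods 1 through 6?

Payment period 1: $27,964.79 +$671.15 interest = $28,635.94; pay $2,545.07 → $26,090.87
Payment period 2: $26,090.87 +$626.18 interest = $26,717.05; pay $4,055.66 → $22,661.39
Payment period 3: $22,661.39 +$543.87 interest = $23,205.26; pay $5,566.25 → $17,639.01
Payment period 4: $17,639.01 +$423.34 interest = $18,062.35; pay $7,076.84 → $10,985.51
Payment period 5: $10,985.51 +$263.65 interest = $11,249.16; pay $8,587.43 → $2,661.73
Payment period 6: $2,661.73 +$63.88 interest = $2,725.61; pay $2,725.61 → $0.00
Total interest: $671.15 + $626.18 + $543.87 + $423.34 + $263.65 + $63.88 = $2,592.07

$2,592.07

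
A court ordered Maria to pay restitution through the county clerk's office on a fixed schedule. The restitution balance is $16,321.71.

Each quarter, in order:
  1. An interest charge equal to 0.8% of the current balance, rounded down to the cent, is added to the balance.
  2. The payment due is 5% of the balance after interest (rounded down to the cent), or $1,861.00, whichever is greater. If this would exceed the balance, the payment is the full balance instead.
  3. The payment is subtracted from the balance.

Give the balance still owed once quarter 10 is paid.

$0.00

Quarter 1: opening $16,321.71; interest $130.57 → $16,452.28; payment $1,861.00; balance $14,591.28
Quarter 2: opening $14,591.28; interest $116.73 → $14,708.01; payment $1,861.00; balance $12,847.01
Quarter 3: opening $12,847.01; interest $102.77 → $12,949.78; payment $1,861.00; balance $11,088.78
Quarter 4: opening $11,088.78; interest $88.71 → $11,177.49; payment $1,861.00; balance $9,316.49
Quarter 5: opening $9,316.49; interest $74.53 → $9,391.02; payment $1,861.00; balance $7,530.02
Quarter 6: opening $7,530.02; interest $60.24 → $7,590.26; payment $1,861.00; balance $5,729.26
Quarter 7: opening $5,729.26; interest $45.83 → $5,775.09; payment $1,861.00; balance $3,914.09
Quarter 8: opening $3,914.09; interest $31.31 → $3,945.40; payment $1,861.00; balance $2,084.40
Quarter 9: opening $2,084.40; interest $16.67 → $2,101.07; payment $1,861.00; balance $240.07
Quarter 10: opening $240.07; interest $1.92 → $241.99; payment $241.99; balance $0.00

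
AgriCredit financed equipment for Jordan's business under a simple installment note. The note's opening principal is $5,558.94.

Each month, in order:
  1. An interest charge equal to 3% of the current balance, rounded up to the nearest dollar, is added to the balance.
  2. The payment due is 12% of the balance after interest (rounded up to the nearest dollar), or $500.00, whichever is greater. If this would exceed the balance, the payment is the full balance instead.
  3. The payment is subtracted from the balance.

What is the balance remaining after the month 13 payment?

Month 1: $5,558.94 +$167.00 interest = $5,725.94; pay $688.00 → $5,037.94
Month 2: $5,037.94 +$152.00 interest = $5,189.94; pay $623.00 → $4,566.94
Month 3: $4,566.94 +$138.00 interest = $4,704.94; pay $565.00 → $4,139.94
Month 4: $4,139.94 +$125.00 interest = $4,264.94; pay $512.00 → $3,752.94
Month 5: $3,752.94 +$113.00 interest = $3,865.94; pay $500.00 → $3,365.94
Month 6: $3,365.94 +$101.00 interest = $3,466.94; pay $500.00 → $2,966.94
Month 7: $2,966.94 +$90.00 interest = $3,056.94; pay $500.00 → $2,556.94
Month 8: $2,556.94 +$77.00 interest = $2,633.94; pay $500.00 → $2,133.94
Month 9: $2,133.94 +$65.00 interest = $2,198.94; pay $500.00 → $1,698.94
Month 10: $1,698.94 +$51.00 interest = $1,749.94; pay $500.00 → $1,249.94
Month 11: $1,249.94 +$38.00 interest = $1,287.94; pay $500.00 → $787.94
Month 12: $787.94 +$24.00 interest = $811.94; pay $500.00 → $311.94
Month 13: $311.94 +$10.00 interest = $321.94; pay $321.94 → $0.00

$0.00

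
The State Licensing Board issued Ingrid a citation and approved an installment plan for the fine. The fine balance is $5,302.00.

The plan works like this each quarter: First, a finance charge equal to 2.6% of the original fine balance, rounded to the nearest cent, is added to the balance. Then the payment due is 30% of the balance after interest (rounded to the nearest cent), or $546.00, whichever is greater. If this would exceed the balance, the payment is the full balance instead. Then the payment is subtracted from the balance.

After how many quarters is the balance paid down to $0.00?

# | Opening | Interest | Payment | End bal
1 | $5,302.00 | $137.85 | $1,631.96 | $3,807.89
2 | $3,807.89 | $137.85 | $1,183.72 | $2,762.02
3 | $2,762.02 | $137.85 | $869.96 | $2,029.91
4 | $2,029.91 | $137.85 | $650.33 | $1,517.43
5 | $1,517.43 | $137.85 | $546.00 | $1,109.28
6 | $1,109.28 | $137.85 | $546.00 | $701.13
7 | $701.13 | $137.85 | $546.00 | $292.98
8 | $292.98 | $137.85 | $430.83 | $0.00
Balance reaches $0.00 in quarter 8.

8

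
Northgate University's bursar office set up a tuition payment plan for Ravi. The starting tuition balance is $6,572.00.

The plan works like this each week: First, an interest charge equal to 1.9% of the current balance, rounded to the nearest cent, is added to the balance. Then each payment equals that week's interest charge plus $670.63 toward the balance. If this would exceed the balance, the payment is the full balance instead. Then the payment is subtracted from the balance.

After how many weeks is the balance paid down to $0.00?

10

Week 1: opening $6,572.00; interest $124.87 → $6,696.87; payment $795.50; balance $5,901.37
Week 2: opening $5,901.37; interest $112.13 → $6,013.50; payment $782.76; balance $5,230.74
Week 3: opening $5,230.74; interest $99.38 → $5,330.12; payment $770.01; balance $4,560.11
Week 4: opening $4,560.11; interest $86.64 → $4,646.75; payment $757.27; balance $3,889.48
Week 5: opening $3,889.48; interest $73.90 → $3,963.38; payment $744.53; balance $3,218.85
Week 6: opening $3,218.85; interest $61.16 → $3,280.01; payment $731.79; balance $2,548.22
Week 7: opening $2,548.22; interest $48.42 → $2,596.64; payment $719.05; balance $1,877.59
Week 8: opening $1,877.59; interest $35.67 → $1,913.26; payment $706.30; balance $1,206.96
Week 9: opening $1,206.96; interest $22.93 → $1,229.89; payment $693.56; balance $536.33
Week 10: opening $536.33; interest $10.19 → $546.52; payment $546.52; balance $0.00
Balance reaches $0.00 in week 10.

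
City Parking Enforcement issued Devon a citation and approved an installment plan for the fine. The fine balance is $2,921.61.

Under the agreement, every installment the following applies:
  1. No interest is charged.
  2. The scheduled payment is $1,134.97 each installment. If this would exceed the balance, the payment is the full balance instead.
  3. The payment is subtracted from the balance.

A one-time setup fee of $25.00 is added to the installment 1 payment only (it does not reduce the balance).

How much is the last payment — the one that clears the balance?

Installment 1: $2,921.61 − $1,134.97 (+ $25.00 fee) → $1,786.64
Installment 2: $1,786.64 − $1,134.97 → $651.67
Installment 3: $651.67 − $651.67 → $0.00

$651.67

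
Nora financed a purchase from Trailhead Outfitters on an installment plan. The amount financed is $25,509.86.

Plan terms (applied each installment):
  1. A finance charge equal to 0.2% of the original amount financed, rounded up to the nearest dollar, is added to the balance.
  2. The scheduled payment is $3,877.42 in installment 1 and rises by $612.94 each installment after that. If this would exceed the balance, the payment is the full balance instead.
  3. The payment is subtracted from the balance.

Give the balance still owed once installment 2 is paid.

$17,246.08

# | Opening | Interest | Payment | End bal
1 | $25,509.86 | $52.00 | $3,877.42 | $21,684.44
2 | $21,684.44 | $52.00 | $4,490.36 | $17,246.08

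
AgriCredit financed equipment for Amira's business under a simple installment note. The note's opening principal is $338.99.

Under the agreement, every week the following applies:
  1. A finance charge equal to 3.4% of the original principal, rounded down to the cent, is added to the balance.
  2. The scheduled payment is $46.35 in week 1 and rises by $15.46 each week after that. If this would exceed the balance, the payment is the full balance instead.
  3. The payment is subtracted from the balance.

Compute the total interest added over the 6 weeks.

$69.12

Week 1: opening $338.99; interest $11.52 → $350.51; payment $46.35; balance $304.16
Week 2: opening $304.16; interest $11.52 → $315.68; payment $61.81; balance $253.87
Week 3: opening $253.87; interest $11.52 → $265.39; payment $77.27; balance $188.12
Week 4: opening $188.12; interest $11.52 → $199.64; payment $92.73; balance $106.91
Week 5: opening $106.91; interest $11.52 → $118.43; payment $108.19; balance $10.24
Week 6: opening $10.24; interest $11.52 → $21.76; payment $21.76; balance $0.00
Total interest: $11.52 + $11.52 + $11.52 + $11.52 + $11.52 + $11.52 = $69.12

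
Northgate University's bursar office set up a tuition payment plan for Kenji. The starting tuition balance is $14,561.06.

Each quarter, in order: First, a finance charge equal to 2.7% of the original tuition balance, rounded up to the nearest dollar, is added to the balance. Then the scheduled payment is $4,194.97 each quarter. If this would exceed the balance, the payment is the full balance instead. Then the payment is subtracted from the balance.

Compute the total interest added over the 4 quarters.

$1,576.00

# | Opening | Interest | Payment | End bal
1 | $14,561.06 | $394.00 | $4,194.97 | $10,760.09
2 | $10,760.09 | $394.00 | $4,194.97 | $6,959.12
3 | $6,959.12 | $394.00 | $4,194.97 | $3,158.15
4 | $3,158.15 | $394.00 | $3,552.15 | $0.00
Total interest: $394.00 + $394.00 + $394.00 + $394.00 = $1,576.00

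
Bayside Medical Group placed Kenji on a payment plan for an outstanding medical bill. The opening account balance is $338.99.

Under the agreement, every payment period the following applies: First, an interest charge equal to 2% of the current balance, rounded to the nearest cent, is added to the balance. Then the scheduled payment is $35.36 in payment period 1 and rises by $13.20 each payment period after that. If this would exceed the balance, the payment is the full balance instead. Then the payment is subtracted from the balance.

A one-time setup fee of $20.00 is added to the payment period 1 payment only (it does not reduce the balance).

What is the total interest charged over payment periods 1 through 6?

$26.51

Payment period 1: opening $338.99; interest $6.78 → $345.77; payment $35.36 (+ $20.00 fee); balance $310.41
Payment period 2: opening $310.41; interest $6.21 → $316.62; payment $48.56; balance $268.06
Payment period 3: opening $268.06; interest $5.36 → $273.42; payment $61.76; balance $211.66
Payment period 4: opening $211.66; interest $4.23 → $215.89; payment $74.96; balance $140.93
Payment period 5: opening $140.93; interest $2.82 → $143.75; payment $88.16; balance $55.59
Payment period 6: opening $55.59; interest $1.11 → $56.70; payment $56.70; balance $0.00
Total interest: $6.78 + $6.21 + $5.36 + $4.23 + $2.82 + $1.11 = $26.51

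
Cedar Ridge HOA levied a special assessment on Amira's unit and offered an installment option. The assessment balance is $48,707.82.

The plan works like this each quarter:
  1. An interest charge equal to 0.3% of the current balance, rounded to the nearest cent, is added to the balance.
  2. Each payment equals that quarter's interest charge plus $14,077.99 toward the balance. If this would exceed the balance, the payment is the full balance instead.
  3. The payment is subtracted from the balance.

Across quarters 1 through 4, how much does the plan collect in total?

# | Opening | Interest | Payment | End bal
1 | $48,707.82 | $146.12 | $14,224.11 | $34,629.83
2 | $34,629.83 | $103.89 | $14,181.88 | $20,551.84
3 | $20,551.84 | $61.66 | $14,139.65 | $6,473.85
4 | $6,473.85 | $19.42 | $6,493.27 | $0.00
Total paid: $49,038.91

$49,038.91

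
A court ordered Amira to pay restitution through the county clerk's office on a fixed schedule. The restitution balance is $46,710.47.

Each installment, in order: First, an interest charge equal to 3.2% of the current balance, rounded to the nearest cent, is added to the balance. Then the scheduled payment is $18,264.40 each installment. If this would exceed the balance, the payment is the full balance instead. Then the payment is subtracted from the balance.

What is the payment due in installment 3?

Installment 1: $46,710.47 +$1,494.74 interest = $48,205.21; pay $18,264.40 → $29,940.81
Installment 2: $29,940.81 +$958.11 interest = $30,898.92; pay $18,264.40 → $12,634.52
Installment 3: $12,634.52 +$404.30 interest = $13,038.82; pay $13,038.82 → $0.00

$13,038.82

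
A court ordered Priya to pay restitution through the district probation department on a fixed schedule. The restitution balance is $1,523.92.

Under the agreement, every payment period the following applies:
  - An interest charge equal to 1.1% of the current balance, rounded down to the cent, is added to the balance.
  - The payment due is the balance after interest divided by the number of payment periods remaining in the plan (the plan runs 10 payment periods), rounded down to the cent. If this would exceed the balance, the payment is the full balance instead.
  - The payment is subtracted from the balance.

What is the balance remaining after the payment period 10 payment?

Payment period 1: opening $1,523.92; interest $16.76 → $1,540.68; payment $154.06; balance $1,386.62
Payment period 2: opening $1,386.62; interest $15.25 → $1,401.87; payment $155.76; balance $1,246.11
Payment period 3: opening $1,246.11; interest $13.70 → $1,259.81; payment $157.47; balance $1,102.34
Payment period 4: opening $1,102.34; interest $12.12 → $1,114.46; payment $159.20; balance $955.26
Payment period 5: opening $955.26; interest $10.50 → $965.76; payment $160.96; balance $804.80
Payment period 6: opening $804.80; interest $8.85 → $813.65; payment $162.73; balance $650.92
Payment period 7: opening $650.92; interest $7.16 → $658.08; payment $164.52; balance $493.56
Payment period 8: opening $493.56; interest $5.42 → $498.98; payment $166.32; balance $332.66
Payment period 9: opening $332.66; interest $3.65 → $336.31; payment $168.15; balance $168.16
Payment period 10: opening $168.16; interest $1.84 → $170.00; payment $170.00; balance $0.00

$0.00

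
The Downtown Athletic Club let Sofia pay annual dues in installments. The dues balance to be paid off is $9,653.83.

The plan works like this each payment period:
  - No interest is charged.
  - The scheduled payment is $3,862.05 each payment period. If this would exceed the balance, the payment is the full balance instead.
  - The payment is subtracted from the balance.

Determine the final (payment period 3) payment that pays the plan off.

Payment period 1: opening $9,653.83; payment $3,862.05; balance $5,791.78
Payment period 2: opening $5,791.78; payment $3,862.05; balance $1,929.73
Payment period 3: opening $1,929.73; payment $1,929.73; balance $0.00

$1,929.73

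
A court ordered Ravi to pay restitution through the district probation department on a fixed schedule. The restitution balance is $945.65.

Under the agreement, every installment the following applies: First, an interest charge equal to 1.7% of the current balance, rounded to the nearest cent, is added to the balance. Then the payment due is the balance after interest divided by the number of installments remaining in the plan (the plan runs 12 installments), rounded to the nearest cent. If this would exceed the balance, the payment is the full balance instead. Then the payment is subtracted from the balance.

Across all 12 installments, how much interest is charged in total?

$111.30

Installment 1: opening $945.65; interest $16.08 → $961.73; payment $80.14; balance $881.59
Installment 2: opening $881.59; interest $14.99 → $896.58; payment $81.51; balance $815.07
Installment 3: opening $815.07; interest $13.86 → $828.93; payment $82.89; balance $746.04
Installment 4: opening $746.04; interest $12.68 → $758.72; payment $84.30; balance $674.42
Installment 5: opening $674.42; interest $11.47 → $685.89; payment $85.74; balance $600.15
Installment 6: opening $600.15; interest $10.20 → $610.35; payment $87.19; balance $523.16
Installment 7: opening $523.16; interest $8.89 → $532.05; payment $88.68; balance $443.37
Installment 8: opening $443.37; interest $7.54 → $450.91; payment $90.18; balance $360.73
Installment 9: opening $360.73; interest $6.13 → $366.86; payment $91.72; balance $275.14
Installment 10: opening $275.14; interest $4.68 → $279.82; payment $93.27; balance $186.55
Installment 11: opening $186.55; interest $3.17 → $189.72; payment $94.86; balance $94.86
Installment 12: opening $94.86; interest $1.61 → $96.47; payment $96.47; balance $0.00
Total interest: $16.08 + $14.99 + $13.86 + $12.68 + $11.47 + $10.20 + $8.89 + $7.54 + $6.13 + $4.68 + $3.17 + $1.61 = $111.30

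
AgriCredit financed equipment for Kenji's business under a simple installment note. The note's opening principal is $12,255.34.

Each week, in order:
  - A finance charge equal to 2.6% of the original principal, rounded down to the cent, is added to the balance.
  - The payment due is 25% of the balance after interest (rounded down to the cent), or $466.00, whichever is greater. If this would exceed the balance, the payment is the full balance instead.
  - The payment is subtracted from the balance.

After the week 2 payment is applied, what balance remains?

$7,311.84

Week 1: $12,255.34 +$318.63 interest = $12,573.97; pay $3,143.49 → $9,430.48
Week 2: $9,430.48 +$318.63 interest = $9,749.11; pay $2,437.27 → $7,311.84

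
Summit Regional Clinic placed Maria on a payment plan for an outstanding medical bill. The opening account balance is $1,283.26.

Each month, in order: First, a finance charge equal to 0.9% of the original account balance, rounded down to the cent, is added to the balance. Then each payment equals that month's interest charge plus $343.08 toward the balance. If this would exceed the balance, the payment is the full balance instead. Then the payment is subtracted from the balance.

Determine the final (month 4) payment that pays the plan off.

Month 1: opening $1,283.26; interest $11.54 → $1,294.80; payment $354.62; balance $940.18
Month 2: opening $940.18; interest $11.54 → $951.72; payment $354.62; balance $597.10
Month 3: opening $597.10; interest $11.54 → $608.64; payment $354.62; balance $254.02
Month 4: opening $254.02; interest $11.54 → $265.56; payment $265.56; balance $0.00

$265.56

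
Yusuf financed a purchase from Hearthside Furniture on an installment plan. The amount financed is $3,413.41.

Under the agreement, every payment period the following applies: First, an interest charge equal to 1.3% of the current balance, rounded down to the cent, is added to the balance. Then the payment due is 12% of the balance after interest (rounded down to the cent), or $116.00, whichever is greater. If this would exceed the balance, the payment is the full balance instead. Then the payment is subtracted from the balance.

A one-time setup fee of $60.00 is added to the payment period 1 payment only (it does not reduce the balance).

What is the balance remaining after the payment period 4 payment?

$2,155.55

# | Opening | Interest | Payment | Fee | End bal
1 | $3,413.41 | $44.37 | $414.93 | $60.00 | $3,042.85
2 | $3,042.85 | $39.55 | $369.88 | — | $2,712.52
3 | $2,712.52 | $35.26 | $329.73 | — | $2,418.05
4 | $2,418.05 | $31.43 | $293.93 | — | $2,155.55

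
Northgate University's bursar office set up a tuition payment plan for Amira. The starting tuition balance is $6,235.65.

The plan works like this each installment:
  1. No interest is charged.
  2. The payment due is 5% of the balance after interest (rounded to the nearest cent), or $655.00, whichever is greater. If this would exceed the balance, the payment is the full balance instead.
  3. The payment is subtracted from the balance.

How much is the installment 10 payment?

$340.65

# | Opening | Payment | End bal
1 | $6,235.65 | $655.00 | $5,580.65
2 | $5,580.65 | $655.00 | $4,925.65
3 | $4,925.65 | $655.00 | $4,270.65
4 | $4,270.65 | $655.00 | $3,615.65
5 | $3,615.65 | $655.00 | $2,960.65
6 | $2,960.65 | $655.00 | $2,305.65
7 | $2,305.65 | $655.00 | $1,650.65
8 | $1,650.65 | $655.00 | $995.65
9 | $995.65 | $655.00 | $340.65
10 | $340.65 | $340.65 | $0.00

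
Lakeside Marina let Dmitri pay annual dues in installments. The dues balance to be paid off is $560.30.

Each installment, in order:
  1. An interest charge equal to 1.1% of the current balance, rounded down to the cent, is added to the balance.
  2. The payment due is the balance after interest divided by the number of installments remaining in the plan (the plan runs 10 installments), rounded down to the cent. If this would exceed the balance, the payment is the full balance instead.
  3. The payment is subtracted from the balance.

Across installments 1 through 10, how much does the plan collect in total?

$595.29

# | Opening | Interest | Payment | End bal
1 | $560.30 | $6.16 | $56.64 | $509.82
2 | $509.82 | $5.60 | $57.26 | $458.16
3 | $458.16 | $5.03 | $57.89 | $405.30
4 | $405.30 | $4.45 | $58.53 | $351.22
5 | $351.22 | $3.86 | $59.18 | $295.90
6 | $295.90 | $3.25 | $59.83 | $239.32
7 | $239.32 | $2.63 | $60.48 | $181.47
8 | $181.47 | $1.99 | $61.15 | $122.31
9 | $122.31 | $1.34 | $61.82 | $61.83
10 | $61.83 | $0.68 | $62.51 | $0.00
Total paid: $595.29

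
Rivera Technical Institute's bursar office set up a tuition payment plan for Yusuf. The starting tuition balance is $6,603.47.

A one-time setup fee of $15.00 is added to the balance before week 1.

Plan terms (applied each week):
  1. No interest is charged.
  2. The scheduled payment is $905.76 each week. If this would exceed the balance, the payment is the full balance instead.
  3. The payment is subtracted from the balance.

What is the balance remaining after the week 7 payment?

$278.15

# | Opening | Payment | End bal
1 | $6,618.47 | $905.76 | $5,712.71
2 | $5,712.71 | $905.76 | $4,806.95
3 | $4,806.95 | $905.76 | $3,901.19
4 | $3,901.19 | $905.76 | $2,995.43
5 | $2,995.43 | $905.76 | $2,089.67
6 | $2,089.67 | $905.76 | $1,183.91
7 | $1,183.91 | $905.76 | $278.15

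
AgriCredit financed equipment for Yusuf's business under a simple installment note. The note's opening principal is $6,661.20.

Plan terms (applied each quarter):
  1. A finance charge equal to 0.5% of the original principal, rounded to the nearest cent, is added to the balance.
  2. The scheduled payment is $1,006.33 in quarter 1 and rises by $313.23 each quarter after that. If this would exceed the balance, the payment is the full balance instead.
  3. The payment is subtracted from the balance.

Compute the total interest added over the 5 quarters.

$166.55

Quarter 1: opening $6,661.20; interest $33.31 → $6,694.51; payment $1,006.33; balance $5,688.18
Quarter 2: opening $5,688.18; interest $33.31 → $5,721.49; payment $1,319.56; balance $4,401.93
Quarter 3: opening $4,401.93; interest $33.31 → $4,435.24; payment $1,632.79; balance $2,802.45
Quarter 4: opening $2,802.45; interest $33.31 → $2,835.76; payment $1,946.02; balance $889.74
Quarter 5: opening $889.74; interest $33.31 → $923.05; payment $923.05; balance $0.00
Total interest: $33.31 + $33.31 + $33.31 + $33.31 + $33.31 = $166.55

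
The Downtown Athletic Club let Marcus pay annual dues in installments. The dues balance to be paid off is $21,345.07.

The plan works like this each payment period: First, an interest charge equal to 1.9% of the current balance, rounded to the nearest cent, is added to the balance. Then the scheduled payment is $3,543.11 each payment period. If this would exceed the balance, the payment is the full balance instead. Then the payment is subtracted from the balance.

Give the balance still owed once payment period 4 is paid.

# | Opening | Interest | Payment | End bal
1 | $21,345.07 | $405.56 | $3,543.11 | $18,207.52
2 | $18,207.52 | $345.94 | $3,543.11 | $15,010.35
3 | $15,010.35 | $285.20 | $3,543.11 | $11,752.44
4 | $11,752.44 | $223.30 | $3,543.11 | $8,432.63

$8,432.63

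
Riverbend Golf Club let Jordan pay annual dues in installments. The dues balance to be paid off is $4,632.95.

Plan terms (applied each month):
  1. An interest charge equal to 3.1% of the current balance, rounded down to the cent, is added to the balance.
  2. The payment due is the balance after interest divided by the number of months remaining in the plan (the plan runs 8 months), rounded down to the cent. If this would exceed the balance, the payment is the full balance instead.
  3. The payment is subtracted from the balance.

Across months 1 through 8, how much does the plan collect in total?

$5,328.19

Month 1: $4,632.95 +$143.62 interest = $4,776.57; pay $597.07 → $4,179.50
Month 2: $4,179.50 +$129.56 interest = $4,309.06; pay $615.58 → $3,693.48
Month 3: $3,693.48 +$114.49 interest = $3,807.97; pay $634.66 → $3,173.31
Month 4: $3,173.31 +$98.37 interest = $3,271.68; pay $654.33 → $2,617.35
Month 5: $2,617.35 +$81.13 interest = $2,698.48; pay $674.62 → $2,023.86
Month 6: $2,023.86 +$62.73 interest = $2,086.59; pay $695.53 → $1,391.06
Month 7: $1,391.06 +$43.12 interest = $1,434.18; pay $717.09 → $717.09
Month 8: $717.09 +$22.22 interest = $739.31; pay $739.31 → $0.00
Total paid: $5,328.19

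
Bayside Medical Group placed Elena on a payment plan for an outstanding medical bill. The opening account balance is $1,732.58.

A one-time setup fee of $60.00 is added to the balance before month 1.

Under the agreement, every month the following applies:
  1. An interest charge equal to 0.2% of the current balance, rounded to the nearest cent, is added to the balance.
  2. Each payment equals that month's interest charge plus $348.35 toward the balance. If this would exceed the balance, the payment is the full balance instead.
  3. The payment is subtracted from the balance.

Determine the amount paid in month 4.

# | Opening | Interest | Payment | End bal
1 | $1,792.58 | $3.59 | $351.94 | $1,444.23
2 | $1,444.23 | $2.89 | $351.24 | $1,095.88
3 | $1,095.88 | $2.19 | $350.54 | $747.53
4 | $747.53 | $1.50 | $349.85 | $399.18

$349.85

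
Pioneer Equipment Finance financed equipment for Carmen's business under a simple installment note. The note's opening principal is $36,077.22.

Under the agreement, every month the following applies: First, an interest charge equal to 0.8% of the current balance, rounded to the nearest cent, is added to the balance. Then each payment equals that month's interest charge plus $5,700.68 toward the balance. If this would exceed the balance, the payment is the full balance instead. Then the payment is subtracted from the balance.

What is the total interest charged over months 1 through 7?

Month 1: $36,077.22 +$288.62 interest = $36,365.84; pay $5,989.30 → $30,376.54
Month 2: $30,376.54 +$243.01 interest = $30,619.55; pay $5,943.69 → $24,675.86
Month 3: $24,675.86 +$197.41 interest = $24,873.27; pay $5,898.09 → $18,975.18
Month 4: $18,975.18 +$151.80 interest = $19,126.98; pay $5,852.48 → $13,274.50
Month 5: $13,274.50 +$106.20 interest = $13,380.70; pay $5,806.88 → $7,573.82
Month 6: $7,573.82 +$60.59 interest = $7,634.41; pay $5,761.27 → $1,873.14
Month 7: $1,873.14 +$14.99 interest = $1,888.13; pay $1,888.13 → $0.00
Total interest: $288.62 + $243.01 + $197.41 + $151.80 + $106.20 + $60.59 + $14.99 = $1,062.62

$1,062.62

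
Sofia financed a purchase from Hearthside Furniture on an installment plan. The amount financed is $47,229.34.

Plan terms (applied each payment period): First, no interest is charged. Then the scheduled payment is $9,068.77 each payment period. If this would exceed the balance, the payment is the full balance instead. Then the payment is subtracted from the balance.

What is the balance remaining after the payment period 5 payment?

$1,885.49

Payment period 1: opening $47,229.34; payment $9,068.77; balance $38,160.57
Payment period 2: opening $38,160.57; payment $9,068.77; balance $29,091.80
Payment period 3: opening $29,091.80; payment $9,068.77; balance $20,023.03
Payment period 4: opening $20,023.03; payment $9,068.77; balance $10,954.26
Payment period 5: opening $10,954.26; payment $9,068.77; balance $1,885.49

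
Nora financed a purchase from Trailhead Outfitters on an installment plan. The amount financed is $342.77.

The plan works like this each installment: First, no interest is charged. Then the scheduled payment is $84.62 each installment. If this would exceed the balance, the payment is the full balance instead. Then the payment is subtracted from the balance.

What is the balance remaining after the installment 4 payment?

# | Opening | Payment | End bal
1 | $342.77 | $84.62 | $258.15
2 | $258.15 | $84.62 | $173.53
3 | $173.53 | $84.62 | $88.91
4 | $88.91 | $84.62 | $4.29

$4.29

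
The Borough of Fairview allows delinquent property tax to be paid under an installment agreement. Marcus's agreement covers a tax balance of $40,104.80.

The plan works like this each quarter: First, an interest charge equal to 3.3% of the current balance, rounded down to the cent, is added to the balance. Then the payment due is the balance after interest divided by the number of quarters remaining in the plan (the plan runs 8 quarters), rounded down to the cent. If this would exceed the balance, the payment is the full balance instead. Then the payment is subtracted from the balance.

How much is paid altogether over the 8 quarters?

Quarter 1: $40,104.80 +$1,323.45 interest = $41,428.25; pay $5,178.53 → $36,249.72
Quarter 2: $36,249.72 +$1,196.24 interest = $37,445.96; pay $5,349.42 → $32,096.54
Quarter 3: $32,096.54 +$1,059.18 interest = $33,155.72; pay $5,525.95 → $27,629.77
Quarter 4: $27,629.77 +$911.78 interest = $28,541.55; pay $5,708.31 → $22,833.24
Quarter 5: $22,833.24 +$753.49 interest = $23,586.73; pay $5,896.68 → $17,690.05
Quarter 6: $17,690.05 +$583.77 interest = $18,273.82; pay $6,091.27 → $12,182.55
Quarter 7: $12,182.55 +$402.02 interest = $12,584.57; pay $6,292.28 → $6,292.29
Quarter 8: $6,292.29 +$207.64 interest = $6,499.93; pay $6,499.93 → $0.00
Total paid: $46,542.37

$46,542.37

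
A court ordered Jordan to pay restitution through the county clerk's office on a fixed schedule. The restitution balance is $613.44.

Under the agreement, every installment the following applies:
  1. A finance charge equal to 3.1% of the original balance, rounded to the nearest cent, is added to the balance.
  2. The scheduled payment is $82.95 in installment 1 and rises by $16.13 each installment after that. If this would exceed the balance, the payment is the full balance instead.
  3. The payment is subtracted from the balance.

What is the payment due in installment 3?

$115.21

Installment 1: opening $613.44; interest $19.02 → $632.46; payment $82.95; balance $549.51
Installment 2: opening $549.51; interest $19.02 → $568.53; payment $99.08; balance $469.45
Installment 3: opening $469.45; interest $19.02 → $488.47; payment $115.21; balance $373.26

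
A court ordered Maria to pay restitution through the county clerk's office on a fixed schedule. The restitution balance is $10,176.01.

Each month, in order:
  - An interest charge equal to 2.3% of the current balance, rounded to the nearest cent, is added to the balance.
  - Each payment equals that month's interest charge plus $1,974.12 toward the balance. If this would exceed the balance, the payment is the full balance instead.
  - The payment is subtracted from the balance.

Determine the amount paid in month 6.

# | Opening | Interest | Payment | End bal
1 | $10,176.01 | $234.05 | $2,208.17 | $8,201.89
2 | $8,201.89 | $188.64 | $2,162.76 | $6,227.77
3 | $6,227.77 | $143.24 | $2,117.36 | $4,253.65
4 | $4,253.65 | $97.83 | $2,071.95 | $2,279.53
5 | $2,279.53 | $52.43 | $2,026.55 | $305.41
6 | $305.41 | $7.02 | $312.43 | $0.00

$312.43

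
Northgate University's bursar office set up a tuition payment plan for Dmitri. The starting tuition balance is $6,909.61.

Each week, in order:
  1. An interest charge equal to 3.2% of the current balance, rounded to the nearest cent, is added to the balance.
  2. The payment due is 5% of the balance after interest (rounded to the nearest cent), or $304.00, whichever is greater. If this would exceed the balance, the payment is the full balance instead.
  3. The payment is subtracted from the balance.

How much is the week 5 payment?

Week 1: opening $6,909.61; interest $221.11 → $7,130.72; payment $356.54; balance $6,774.18
Week 2: opening $6,774.18; interest $216.77 → $6,990.95; payment $349.55; balance $6,641.40
Week 3: opening $6,641.40; interest $212.52 → $6,853.92; payment $342.70; balance $6,511.22
Week 4: opening $6,511.22; interest $208.36 → $6,719.58; payment $335.98; balance $6,383.60
Week 5: opening $6,383.60; interest $204.28 → $6,587.88; payment $329.39; balance $6,258.49

$329.39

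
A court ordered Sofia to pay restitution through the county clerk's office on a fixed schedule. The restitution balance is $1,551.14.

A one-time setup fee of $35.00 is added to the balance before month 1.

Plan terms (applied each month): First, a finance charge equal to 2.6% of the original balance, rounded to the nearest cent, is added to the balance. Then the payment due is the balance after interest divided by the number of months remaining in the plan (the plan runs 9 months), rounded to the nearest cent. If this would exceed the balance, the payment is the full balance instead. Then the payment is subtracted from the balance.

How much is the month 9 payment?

Month 1: $1,586.14 +$40.33 interest = $1,626.47; pay $180.72 → $1,445.75
Month 2: $1,445.75 +$40.33 interest = $1,486.08; pay $185.76 → $1,300.32
Month 3: $1,300.32 +$40.33 interest = $1,340.65; pay $191.52 → $1,149.13
Month 4: $1,149.13 +$40.33 interest = $1,189.46; pay $198.24 → $991.22
Month 5: $991.22 +$40.33 interest = $1,031.55; pay $206.31 → $825.24
Month 6: $825.24 +$40.33 interest = $865.57; pay $216.39 → $649.18
Month 7: $649.18 +$40.33 interest = $689.51; pay $229.84 → $459.67
Month 8: $459.67 +$40.33 interest = $500.00; pay $250.00 → $250.00
Month 9: $250.00 +$40.33 interest = $290.33; pay $290.33 → $0.00

$290.33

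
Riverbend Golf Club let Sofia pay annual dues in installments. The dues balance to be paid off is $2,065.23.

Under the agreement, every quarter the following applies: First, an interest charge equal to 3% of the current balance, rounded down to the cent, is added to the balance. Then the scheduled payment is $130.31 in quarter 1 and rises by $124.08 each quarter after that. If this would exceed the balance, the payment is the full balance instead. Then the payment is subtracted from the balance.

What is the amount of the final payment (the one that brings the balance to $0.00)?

$436.43

Quarter 1: opening $2,065.23; interest $61.95 → $2,127.18; payment $130.31; balance $1,996.87
Quarter 2: opening $1,996.87; interest $59.90 → $2,056.77; payment $254.39; balance $1,802.38
Quarter 3: opening $1,802.38; interest $54.07 → $1,856.45; payment $378.47; balance $1,477.98
Quarter 4: opening $1,477.98; interest $44.33 → $1,522.31; payment $502.55; balance $1,019.76
Quarter 5: opening $1,019.76; interest $30.59 → $1,050.35; payment $626.63; balance $423.72
Quarter 6: opening $423.72; interest $12.71 → $436.43; payment $436.43; balance $0.00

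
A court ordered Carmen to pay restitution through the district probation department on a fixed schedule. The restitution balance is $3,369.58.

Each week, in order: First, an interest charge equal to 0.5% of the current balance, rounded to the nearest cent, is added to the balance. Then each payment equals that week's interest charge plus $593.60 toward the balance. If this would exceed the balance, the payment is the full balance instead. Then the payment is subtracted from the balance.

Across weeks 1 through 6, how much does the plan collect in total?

$3,426.15

Week 1: opening $3,369.58; interest $16.85 → $3,386.43; payment $610.45; balance $2,775.98
Week 2: opening $2,775.98; interest $13.88 → $2,789.86; payment $607.48; balance $2,182.38
Week 3: opening $2,182.38; interest $10.91 → $2,193.29; payment $604.51; balance $1,588.78
Week 4: opening $1,588.78; interest $7.94 → $1,596.72; payment $601.54; balance $995.18
Week 5: opening $995.18; interest $4.98 → $1,000.16; payment $598.58; balance $401.58
Week 6: opening $401.58; interest $2.01 → $403.59; payment $403.59; balance $0.00
Total paid: $3,426.15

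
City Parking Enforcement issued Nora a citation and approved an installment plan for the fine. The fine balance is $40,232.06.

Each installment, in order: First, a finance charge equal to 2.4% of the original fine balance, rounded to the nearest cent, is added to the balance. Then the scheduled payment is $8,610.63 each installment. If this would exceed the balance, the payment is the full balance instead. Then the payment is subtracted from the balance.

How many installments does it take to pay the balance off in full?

# | Opening | Interest | Payment | End bal
1 | $40,232.06 | $965.57 | $8,610.63 | $32,587.00
2 | $32,587.00 | $965.57 | $8,610.63 | $24,941.94
3 | $24,941.94 | $965.57 | $8,610.63 | $17,296.88
4 | $17,296.88 | $965.57 | $8,610.63 | $9,651.82
5 | $9,651.82 | $965.57 | $8,610.63 | $2,006.76
6 | $2,006.76 | $965.57 | $2,972.33 | $0.00
Balance reaches $0.00 in installment 6.

6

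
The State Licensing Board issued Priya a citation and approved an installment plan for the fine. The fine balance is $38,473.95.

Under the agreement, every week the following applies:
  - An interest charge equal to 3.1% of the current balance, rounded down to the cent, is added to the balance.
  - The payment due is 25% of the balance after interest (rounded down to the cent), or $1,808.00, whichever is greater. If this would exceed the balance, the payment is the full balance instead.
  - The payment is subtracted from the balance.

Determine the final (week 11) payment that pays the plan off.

Week 1: $38,473.95 +$1,192.69 interest = $39,666.64; pay $9,916.66 → $29,749.98
Week 2: $29,749.98 +$922.24 interest = $30,672.22; pay $7,668.05 → $23,004.17
Week 3: $23,004.17 +$713.12 interest = $23,717.29; pay $5,929.32 → $17,787.97
Week 4: $17,787.97 +$551.42 interest = $18,339.39; pay $4,584.84 → $13,754.55
Week 5: $13,754.55 +$426.39 interest = $14,180.94; pay $3,545.23 → $10,635.71
Week 6: $10,635.71 +$329.70 interest = $10,965.41; pay $2,741.35 → $8,224.06
Week 7: $8,224.06 +$254.94 interest = $8,479.00; pay $2,119.75 → $6,359.25
Week 8: $6,359.25 +$197.13 interest = $6,556.38; pay $1,808.00 → $4,748.38
Week 9: $4,748.38 +$147.19 interest = $4,895.57; pay $1,808.00 → $3,087.57
Week 10: $3,087.57 +$95.71 interest = $3,183.28; pay $1,808.00 → $1,375.28
Week 11: $1,375.28 +$42.63 interest = $1,417.91; pay $1,417.91 → $0.00

$1,417.91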